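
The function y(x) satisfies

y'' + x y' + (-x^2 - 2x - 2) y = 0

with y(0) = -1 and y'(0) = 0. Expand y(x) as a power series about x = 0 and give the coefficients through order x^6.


Ansatz: y(x) = sum_{n>=0} a_n x^n, so y'(x) = sum_{n>=1} n a_n x^(n-1) and y''(x) = sum_{n>=2} n(n-1) a_n x^(n-2).
Substitute into P(x) y'' + Q(x) y' + R(x) y = 0 with P(x) = 1, Q(x) = x, R(x) = -x^2 - 2x - 2, and match powers of x.
Initial conditions: a_0 = -1, a_1 = 0.
Setting the coefficient of each power of x to zero and solving order by order (substituting the coefficients already found):
  x^0: 2 a_2 - 2 a_0 = 0  ->  2 a_2 = 2 a_0 = -2  ->  a_2 = -1
  x^1: 6 a_3 - a_1 - 2 a_0 = 0  ->  6 a_3 = a_1 + 2 a_0 = -2  ->  a_3 = -1/3
  x^2: 12 a_4 - 2 a_1 - a_0 = 0  ->  12 a_4 = 2 a_1 + a_0 = -1  ->  a_4 = -1/12
  x^3: 20 a_5 + a_3 - 2 a_2 - a_1 = 0  ->  20 a_5 = -a_3 + 2 a_2 + a_1 = -5/3  ->  a_5 = -1/12
  x^4: 30 a_6 + 2 a_4 - 2 a_3 - a_2 = 0  ->  30 a_6 = -2 a_4 + 2 a_3 + a_2 = -3/2  ->  a_6 = -1/20
Truncated series: y(x) = -1 - x^2 - (1/3) x^3 - (1/12) x^4 - (1/12) x^5 - (1/20) x^6 + O(x^7).

a_0 = -1; a_1 = 0; a_2 = -1; a_3 = -1/3; a_4 = -1/12; a_5 = -1/12; a_6 = -1/20


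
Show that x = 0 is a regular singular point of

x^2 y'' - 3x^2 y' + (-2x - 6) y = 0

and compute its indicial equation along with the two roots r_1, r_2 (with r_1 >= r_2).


Divide by x^2 to reach normal form y'' + P_1(x) y' + P_2(x) y = 0 with P_1(x) = -3 and P_2(x) = -2/x - 6/x^2.
x = 0 is a singular point because the y-coefficient -2/x - 6/x^2 has a pole at x = 0.
It is a regular singular point because x P_1(x) = p(x) = -3x and x^2 P_2(x) = q(x) = -2x - 6 are polynomials, hence analytic at x = 0.
p(0) = 0,  q(0) = -6.
Indicial equation: r(r-1) + p(0) r + q(0) = 0, i.e. r^2 + (p(0) - 1) r + q(0) = 0, i.e. r^2 - 1 r - 6 = 0.
Discriminant: (-1)^2 - 4(-6) = 25, so r = (1 ± 5)/2.
Solving: r_1 = 3, r_2 = -2.

indicial: r^2 - 1 r - 6 = 0; roots r_1 = 3, r_2 = -2


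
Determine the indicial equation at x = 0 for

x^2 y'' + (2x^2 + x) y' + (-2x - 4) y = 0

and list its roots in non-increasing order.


Divide by x^2 to reach normal form y'' + P_1(x) y' + P_2(x) y = 0 with P_1(x) = 2 + 1/x and P_2(x) = -2/x - 4/x^2.
x = 0 is a singular point because the y'-coefficient 2 + 1/x has a pole at x = 0 and the y-coefficient -2/x - 4/x^2 has a pole at x = 0.
It is a regular singular point because x P_1(x) = p(x) = 2x + 1 and x^2 P_2(x) = q(x) = -2x - 4 are polynomials, hence analytic at x = 0.
p(0) = 1,  q(0) = -4.
Indicial equation: r(r-1) + p(0) r + q(0) = 0, i.e. r^2 + (p(0) - 1) r + q(0) = 0, i.e. r^2 - 4 = 0.
Discriminant: (0)^2 - 4(-4) = 16, so r = (0 ± 4)/2.
Solving: r_1 = 2, r_2 = -2.

indicial: r^2 - 4 = 0; roots r_1 = 2, r_2 = -2


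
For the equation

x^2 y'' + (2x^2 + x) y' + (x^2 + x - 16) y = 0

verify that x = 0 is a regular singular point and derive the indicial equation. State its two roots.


Divide by x^2 to reach normal form y'' + P_1(x) y' + P_2(x) y = 0 with P_1(x) = 2 + 1/x and P_2(x) = 1 + 1/x - 16/x^2.
x = 0 is a singular point because the y'-coefficient 2 + 1/x has a pole at x = 0 and the y-coefficient 1 + 1/x - 16/x^2 has a pole at x = 0.
It is a regular singular point because x P_1(x) = p(x) = 2x + 1 and x^2 P_2(x) = q(x) = x^2 + x - 16 are polynomials, hence analytic at x = 0.
p(0) = 1,  q(0) = -16.
Indicial equation: r(r-1) + p(0) r + q(0) = 0, i.e. r^2 + (p(0) - 1) r + q(0) = 0, i.e. r^2 - 16 = 0.
Discriminant: (0)^2 - 4(-16) = 64, so r = (0 ± 8)/2.
Solving: r_1 = 4, r_2 = -4.

indicial: r^2 - 16 = 0; roots r_1 = 4, r_2 = -4


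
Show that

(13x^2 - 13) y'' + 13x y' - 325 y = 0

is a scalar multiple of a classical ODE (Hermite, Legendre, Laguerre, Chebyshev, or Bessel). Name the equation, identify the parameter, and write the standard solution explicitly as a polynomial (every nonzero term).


All three coefficients share the factor -13; dividing through by -13 gives  (1 - x^2) y'' - x y' + 25 y = 0.
This matches the Chebyshev equation (1 - x^2) y'' - x y' + n^2 y = 0 (note the -x y' term, not -2x y') with n^2 = 25, so n = 5; the polynomial solution is T_5(x).
With y = sum_k a_k x^k, matching x^k gives (k+2)(k+1) a_{k+2} = (k^2 - n^2) a_k = (k - 5)(k + 5) a_k. The right side vanishes at k = 5, so the series with the parity of 5 terminates at degree 5.
Standard normalization: leading coefficient of T_n is 2^(n-1), so a_5 = 2^4 = 16. Work downward with a_k = (k+1)(k+2) a_{k+2} / ((k - 5)(k + 5)):
  a_3 = (4)(5)(16) / ((3 - 5)(3 + 5)) = 320/(-16) = -20
  a_1 = (2)(3)(-20) / ((1 - 5)(1 + 5)) = -120/(-24) = 5
Hence T_5(x) = 16 x^5 - 20 x^3 + 5 x.

T_5(x); series = 16 x^5 - 20 x^3 + 5 x


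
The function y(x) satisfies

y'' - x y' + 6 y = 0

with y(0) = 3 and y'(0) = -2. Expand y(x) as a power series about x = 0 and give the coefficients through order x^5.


Ansatz: y(x) = sum_{n>=0} a_n x^n, so y'(x) = sum_{n>=1} n a_n x^(n-1) and y''(x) = sum_{n>=2} n(n-1) a_n x^(n-2).
Substitute into P(x) y'' + Q(x) y' + R(x) y = 0 with P(x) = 1, Q(x) = -x, R(x) = 6, and match powers of x.
Initial conditions: a_0 = 3, a_1 = -2.
Setting the coefficient of each power of x to zero and solving order by order (substituting the coefficients already found):
  x^0: 2 a_2 + 6 a_0 = 0  ->  2 a_2 = -6 a_0 = -18  ->  a_2 = -9
  x^1: 6 a_3 + 5 a_1 = 0  ->  6 a_3 = -5 a_1 = 10  ->  a_3 = 5/3
  x^2: 12 a_4 + 4 a_2 = 0  ->  12 a_4 = -4 a_2 = 36  ->  a_4 = 3
  x^3: 20 a_5 + 3 a_3 = 0  ->  20 a_5 = -3 a_3 = -5  ->  a_5 = -1/4
Truncated series: y(x) = 3 - 2 x - 9 x^2 + (5/3) x^3 + 3 x^4 - (1/4) x^5 + O(x^6).

a_0 = 3; a_1 = -2; a_2 = -9; a_3 = 5/3; a_4 = 3; a_5 = -1/4


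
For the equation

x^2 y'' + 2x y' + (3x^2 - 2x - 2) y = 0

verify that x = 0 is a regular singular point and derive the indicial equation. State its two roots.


Divide by x^2 to reach normal form y'' + P_1(x) y' + P_2(x) y = 0 with P_1(x) = 2/x and P_2(x) = 3 - 2/x - 2/x^2.
x = 0 is a singular point because the y'-coefficient 2/x has a pole at x = 0 and the y-coefficient 3 - 2/x - 2/x^2 has a pole at x = 0.
It is a regular singular point because x P_1(x) = p(x) = 2 and x^2 P_2(x) = q(x) = 3x^2 - 2x - 2 are polynomials, hence analytic at x = 0.
p(0) = 2,  q(0) = -2.
Indicial equation: r(r-1) + p(0) r + q(0) = 0, i.e. r^2 + (p(0) - 1) r + q(0) = 0, i.e. r^2 + 1 r - 2 = 0.
Discriminant: (1)^2 - 4(-2) = 9, so r = (-1 ± 3)/2.
Solving: r_1 = 1, r_2 = -2.

indicial: r^2 + 1 r - 2 = 0; roots r_1 = 1, r_2 = -2


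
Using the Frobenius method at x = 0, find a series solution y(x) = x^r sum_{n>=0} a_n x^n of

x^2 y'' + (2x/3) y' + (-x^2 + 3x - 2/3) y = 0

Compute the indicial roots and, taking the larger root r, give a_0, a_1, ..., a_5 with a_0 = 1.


Write in Frobenius form y'' + (p(x)/x) y' + (q(x)/x^2) y = 0:
  p(x) = 2/3,  q(x) = -x^2 + 3x - 2/3.
Indicial equation: r(r-1) + (2/3) r + (-2/3) = 0 -> roots r_1 = 1, r_2 = -2/3.
Take r = r_1 = 1. Let y(x) = x^r sum_{n>=0} a_n x^n with a_0 = 1.
Substitute y = x^r sum a_n x^n and match x^{r+n}. The recurrence is
  D(n) a_n + 3 a_{n-1} - 1 a_{n-2} = 0,  where D(n) = (r+n)(r+n-1) + (2/3)(r+n) + (-2/3).
  a_n = [-3 a_{n-1} + 1 a_{n-2}] / D(n).
Since the indicial polynomial factors as (r - r_1)(r - r_2), D(n) = (r_1 + n - r_1)(r_1 + n - r_2) = n(n + 5/3).
Evaluating step by step (a_0 = 1):
  n = 1: D(1) = 1(1 + 5/3) = 8/3; numerator = -3(1) = -3; a_1 = (-3)/(8/3) = -9/8
  n = 2: D(2) = 2(2 + 5/3) = 22/3; numerator = -3(-9/8) + 1(1) = 35/8; a_2 = (35/8)/(22/3) = 105/176
  n = 3: D(3) = 3(3 + 5/3) = 14; numerator = -3(105/176) + 1(-9/8) = -513/176; a_3 = (-513/176)/(14) = -513/2464
  n = 4: D(4) = 4(4 + 5/3) = 68/3; numerator = -3(-513/2464) + 1(105/176) = 3009/2464; a_4 = (3009/2464)/(68/3) = 531/9856
  n = 5: D(5) = 5(5 + 5/3) = 100/3; numerator = -3(531/9856) + 1(-513/2464) = -3645/9856; a_5 = (-3645/9856)/(100/3) = -2187/197120

r = 1; a_0 = 1; a_1 = -9/8; a_2 = 105/176; a_3 = -513/2464; a_4 = 531/9856; a_5 = -2187/197120


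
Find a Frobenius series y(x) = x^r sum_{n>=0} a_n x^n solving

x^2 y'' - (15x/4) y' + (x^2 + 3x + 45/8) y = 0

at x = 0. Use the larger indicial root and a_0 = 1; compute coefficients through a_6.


Write in Frobenius form y'' + (p(x)/x) y' + (q(x)/x^2) y = 0:
  p(x) = -15/4,  q(x) = x^2 + 3x + 45/8.
Indicial equation: r(r-1) + (-15/4) r + (45/8) = 0 -> roots r_1 = 5/2, r_2 = 9/4.
Take r = r_1 = 5/2. Let y(x) = x^r sum_{n>=0} a_n x^n with a_0 = 1.
Substitute y = x^r sum a_n x^n and match x^{r+n}. The recurrence is
  D(n) a_n + 3 a_{n-1} + 1 a_{n-2} = 0,  where D(n) = (r+n)(r+n-1) + (-15/4)(r+n) + (45/8).
  a_n = [-3 a_{n-1} - 1 a_{n-2}] / D(n).
Since the indicial polynomial factors as (r - r_1)(r - r_2), D(n) = (r_1 + n - r_1)(r_1 + n - r_2) = n(n + 1/4).
Evaluating step by step (a_0 = 1):
  n = 1: D(1) = 1(1 + 1/4) = 5/4; numerator = -3(1) = -3; a_1 = (-3)/(5/4) = -12/5
  n = 2: D(2) = 2(2 + 1/4) = 9/2; numerator = -3(-12/5) - 1(1) = 31/5; a_2 = (31/5)/(9/2) = 62/45
  n = 3: D(3) = 3(3 + 1/4) = 39/4; numerator = -3(62/45) - 1(-12/5) = -26/15; a_3 = (-26/15)/(39/4) = -8/45
  n = 4: D(4) = 4(4 + 1/4) = 17; numerator = -3(-8/45) - 1(62/45) = -38/45; a_4 = (-38/45)/(17) = -38/765
  n = 5: D(5) = 5(5 + 1/4) = 105/4; numerator = -3(-38/765) - 1(-8/45) = 50/153; a_5 = (50/153)/(105/4) = 40/3213
  n = 6: D(6) = 6(6 + 1/4) = 75/2; numerator = -3(40/3213) - 1(-38/765) = 22/1785; a_6 = (22/1785)/(75/2) = 44/133875

r = 5/2; a_0 = 1; a_1 = -12/5; a_2 = 62/45; a_3 = -8/45; a_4 = -38/765; a_5 = 40/3213; a_6 = 44/133875


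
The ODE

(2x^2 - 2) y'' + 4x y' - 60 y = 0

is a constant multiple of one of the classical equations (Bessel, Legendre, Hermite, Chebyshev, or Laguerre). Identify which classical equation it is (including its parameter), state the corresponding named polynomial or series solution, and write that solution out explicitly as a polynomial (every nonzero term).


All three coefficients share the factor -2; dividing through by -2 gives  (1 - x^2) y'' - 2x y' + 30 y = 0.
This matches the Legendre equation (1 - x^2) y'' - 2x y' + n(n+1) y = 0 (note the -2x y' term) with n(n+1) = 30, so n = 5; the polynomial solution is P_5(x).
With y = sum_k a_k x^k, matching x^k gives (k+2)(k+1) a_{k+2} = [k(k+1) - n(n+1)] a_k = (k - 5)(k + 6) a_k. The right side vanishes at k = 5, so the series with the parity of 5 terminates at degree 5.
Standard normalization (P_n(1) = 1): leading coefficient (2n)!/(2^n (n!)^2) = 3628800/(32*14400) = 63/8, so a_5 = 63/8. Work downward with a_k = (k+1)(k+2) a_{k+2} / ((k - 5)(k + 6)):
  a_3 = (4)(5)(63/8) / ((3 - 5)(3 + 6)) = (315/2)/(-18) = -35/4
  a_1 = (2)(3)(-35/4) / ((1 - 5)(1 + 6)) = (-105/2)/(-28) = 15/8
Hence P_5(x) = 63 x^5/8 - 35 x^3/4 + 15 x/8.

P_5(x); series = 63 x^5/8 - 35 x^3/4 + 15 x/8


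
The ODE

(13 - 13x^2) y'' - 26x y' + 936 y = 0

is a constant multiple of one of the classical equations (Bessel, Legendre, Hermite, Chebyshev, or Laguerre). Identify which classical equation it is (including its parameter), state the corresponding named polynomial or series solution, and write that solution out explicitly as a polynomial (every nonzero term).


All three coefficients share the factor 13; dividing through by 13 gives  (1 - x^2) y'' - 2x y' + 72 y = 0.
This matches the Legendre equation (1 - x^2) y'' - 2x y' + n(n+1) y = 0 (note the -2x y' term) with n(n+1) = 72, so n = 8; the polynomial solution is P_8(x).
With y = sum_k a_k x^k, matching x^k gives (k+2)(k+1) a_{k+2} = [k(k+1) - n(n+1)] a_k = (k - 8)(k + 9) a_k. The right side vanishes at k = 8, so the series with the parity of 8 terminates at degree 8.
Standard normalization (P_n(1) = 1): leading coefficient (2n)!/(2^n (n!)^2) = 20922789888000/(256*1625702400) = 6435/128, so a_8 = 6435/128. Work downward with a_k = (k+1)(k+2) a_{k+2} / ((k - 8)(k + 9)):
  a_6 = (7)(8)(6435/128) / ((6 - 8)(6 + 9)) = (45045/16)/(-30) = -3003/32
  a_4 = (5)(6)(-3003/32) / ((4 - 8)(4 + 9)) = (-45045/16)/(-52) = 3465/64
  a_2 = (3)(4)(3465/64) / ((2 - 8)(2 + 9)) = (10395/16)/(-66) = -315/32
  a_0 = (1)(2)(-315/32) / ((0 - 8)(0 + 9)) = (-315/16)/(-72) = 35/128
Hence P_8(x) = 6435 x^8/128 - 3003 x^6/32 + 3465 x^4/64 - 315 x^2/32 + 35/128.

P_8(x); series = 6435 x^8/128 - 3003 x^6/32 + 3465 x^4/64 - 315 x^2/32 + 35/128


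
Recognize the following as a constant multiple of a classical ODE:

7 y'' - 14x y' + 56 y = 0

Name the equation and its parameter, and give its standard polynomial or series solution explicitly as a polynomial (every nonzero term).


All three coefficients share the factor 7; dividing through by 7 gives  y'' - 2x y' + 8 y = 0.
This matches the Hermite equation y'' - 2x y' + 2n y = 0 with 2n = 8, so n = 4; the polynomial solution is H_4(x).
With y = sum_k a_k x^k, matching x^k gives (k+2)(k+1) a_{k+2} = 2(k - n) a_k = 2(k - 4) a_k. The right side vanishes at k = 4, so the series with the parity of 4 terminates at degree 4.
Standard normalization: leading coefficient of H_n is 2^n, so a_4 = 2^4 = 16. Work downward with a_k = (k+1)(k+2) a_{k+2} / (2(k - n)):
  a_2 = (3)(4)(16) / (2(2 - 4)) = 192/(-4) = -48
  a_0 = (1)(2)(-48) / (2(0 - 4)) = -96/(-8) = 12
Hence H_4(x) = 16 x^4 - 48 x^2 + 12.

H_4(x); series = 16 x^4 - 48 x^2 + 12


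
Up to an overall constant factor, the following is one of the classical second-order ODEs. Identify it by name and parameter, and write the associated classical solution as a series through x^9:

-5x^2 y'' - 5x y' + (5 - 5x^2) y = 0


All three coefficients share the factor -5; dividing through by -5 gives  x^2 y'' + x y' + (x^2 - 1) y = 0.
This matches the Bessel equation x^2 y'' + x y' + (x^2 - nu^2) y = 0 with nu^2 = 1, so nu = 1; the solution bounded at x = 0 is J_1(x).
Frobenius at x = 0: indicial roots ±nu; for r = nu the recurrence k(k + 2nu) c_k = -c_{k-2} gives the standard series J_nu(x) = sum_{k>=0} (-1)^k / (k! (k+nu)!) (x/2)^(2k+nu). Evaluate the first 5 terms:
  k = 0: (-1)^0 / (0! * 1! * 2^1) x^1 = 1/(1*1*2) x^1 = (1/2) x^1
  k = 1: (-1)^1 / (1! * 2! * 2^3) x^3 = -1/(1*2*8) x^3 = (-1/16) x^3
  k = 2: (-1)^2 / (2! * 3! * 2^5) x^5 = 1/(2*6*32) x^5 = (1/384) x^5
  k = 3: (-1)^3 / (3! * 4! * 2^7) x^7 = -1/(6*24*128) x^7 = (-1/18432) x^7
  k = 4: (-1)^4 / (4! * 5! * 2^9) x^9 = 1/(24*120*512) x^9 = (1/1474560) x^9
Hence J_1(x) = x^9/1474560 - x^7/18432 + x^5/384 - x^3/16 + x/2 + ....

J_1(x); series = x^9/1474560 - x^7/18432 + x^5/384 - x^3/16 + x/2


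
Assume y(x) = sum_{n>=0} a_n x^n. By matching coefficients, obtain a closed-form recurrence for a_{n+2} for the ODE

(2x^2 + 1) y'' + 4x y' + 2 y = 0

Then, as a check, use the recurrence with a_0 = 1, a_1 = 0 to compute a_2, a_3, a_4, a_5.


Substitute y = sum_n a_n x^n.
(1 + 2 x^2) y'' contributes (n+2)(n+1) a_{n+2} + 2 n(n-1) a_n at x^n.
4 x y'(x) contributes 4 n a_n at x^n.
2 y(x) contributes 2 a_n at x^n.
Matching x^n: (n+2)(n+1) a_{n+2} + (2 n(n-1) + 4 n + 2) a_n = 0.
Thus a_{n+2} = (-2 n(n-1) - 4 n - 2) / ((n+1)(n+2)) * a_n.

Check with a_0 = 1, a_1 = 0 (apply the recurrence for n = 0, 1, 2, 3): a_0 = 1, a_1 = 0, a_2 = -1, a_3 = 0, a_4 = 7/6, a_5 = 0.

a_(n+2) = (-2 n(n-1) - 4 n - 2) / ((n+1)(n+2)) * a_n; check: a_0 = 1, a_1 = 0, a_2 = -1, a_3 = 0, a_4 = 7/6, a_5 = 0


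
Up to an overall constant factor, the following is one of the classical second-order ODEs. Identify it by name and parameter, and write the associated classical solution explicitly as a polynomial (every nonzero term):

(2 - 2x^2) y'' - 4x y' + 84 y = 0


All three coefficients share the factor 2; dividing through by 2 gives  (1 - x^2) y'' - 2x y' + 42 y = 0.
This matches the Legendre equation (1 - x^2) y'' - 2x y' + n(n+1) y = 0 (note the -2x y' term) with n(n+1) = 42, so n = 6; the polynomial solution is P_6(x).
With y = sum_k a_k x^k, matching x^k gives (k+2)(k+1) a_{k+2} = [k(k+1) - n(n+1)] a_k = (k - 6)(k + 7) a_k. The right side vanishes at k = 6, so the series with the parity of 6 terminates at degree 6.
Standard normalization (P_n(1) = 1): leading coefficient (2n)!/(2^n (n!)^2) = 479001600/(64*518400) = 231/16, so a_6 = 231/16. Work downward with a_k = (k+1)(k+2) a_{k+2} / ((k - 6)(k + 7)):
  a_4 = (5)(6)(231/16) / ((4 - 6)(4 + 7)) = (3465/8)/(-22) = -315/16
  a_2 = (3)(4)(-315/16) / ((2 - 6)(2 + 7)) = (-945/4)/(-36) = 105/16
  a_0 = (1)(2)(105/16) / ((0 - 6)(0 + 7)) = (105/8)/(-42) = -5/16
Hence P_6(x) = 231 x^6/16 - 315 x^4/16 + 105 x^2/16 - 5/16.

P_6(x); series = 231 x^6/16 - 315 x^4/16 + 105 x^2/16 - 5/16


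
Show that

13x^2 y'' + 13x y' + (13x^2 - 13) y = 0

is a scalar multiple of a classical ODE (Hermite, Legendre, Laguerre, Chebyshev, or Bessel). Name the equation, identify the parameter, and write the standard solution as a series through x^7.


All three coefficients share the factor 13; dividing through by 13 gives  x^2 y'' + x y' + (x^2 - 1) y = 0.
This matches the Bessel equation x^2 y'' + x y' + (x^2 - nu^2) y = 0 with nu^2 = 1, so nu = 1; the solution bounded at x = 0 is J_1(x).
Frobenius at x = 0: indicial roots ±nu; for r = nu the recurrence k(k + 2nu) c_k = -c_{k-2} gives the standard series J_nu(x) = sum_{k>=0} (-1)^k / (k! (k+nu)!) (x/2)^(2k+nu). Evaluate the first 4 terms:
  k = 0: (-1)^0 / (0! * 1! * 2^1) x^1 = 1/(1*1*2) x^1 = (1/2) x^1
  k = 1: (-1)^1 / (1! * 2! * 2^3) x^3 = -1/(1*2*8) x^3 = (-1/16) x^3
  k = 2: (-1)^2 / (2! * 3! * 2^5) x^5 = 1/(2*6*32) x^5 = (1/384) x^5
  k = 3: (-1)^3 / (3! * 4! * 2^7) x^7 = -1/(6*24*128) x^7 = (-1/18432) x^7
Hence J_1(x) = -x^7/18432 + x^5/384 - x^3/16 + x/2 + ....

J_1(x); series = -x^7/18432 + x^5/384 - x^3/16 + x/2


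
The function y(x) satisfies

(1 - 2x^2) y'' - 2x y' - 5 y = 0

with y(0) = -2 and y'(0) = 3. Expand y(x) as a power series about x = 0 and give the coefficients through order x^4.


Ansatz: y(x) = sum_{n>=0} a_n x^n, so y'(x) = sum_{n>=1} n a_n x^(n-1) and y''(x) = sum_{n>=2} n(n-1) a_n x^(n-2).
Substitute into P(x) y'' + Q(x) y' + R(x) y = 0 with P(x) = 1 - 2x^2, Q(x) = -2x, R(x) = -5, and match powers of x.
Initial conditions: a_0 = -2, a_1 = 3.
Setting the coefficient of each power of x to zero and solving order by order (substituting the coefficients already found):
  x^0: 2 a_2 - 5 a_0 = 0  ->  2 a_2 = 5 a_0 = -10  ->  a_2 = -5
  x^1: 6 a_3 - 7 a_1 = 0  ->  6 a_3 = 7 a_1 = 21  ->  a_3 = 7/2
  x^2: 12 a_4 - 13 a_2 = 0  ->  12 a_4 = 13 a_2 = -65  ->  a_4 = -65/12
Truncated series: y(x) = -2 + 3 x - 5 x^2 + (7/2) x^3 - (65/12) x^4 + O(x^5).

a_0 = -2; a_1 = 3; a_2 = -5; a_3 = 7/2; a_4 = -65/12


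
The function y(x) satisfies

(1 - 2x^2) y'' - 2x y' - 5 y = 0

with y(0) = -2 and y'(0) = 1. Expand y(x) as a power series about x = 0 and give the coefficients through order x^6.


Ansatz: y(x) = sum_{n>=0} a_n x^n, so y'(x) = sum_{n>=1} n a_n x^(n-1) and y''(x) = sum_{n>=2} n(n-1) a_n x^(n-2).
Substitute into P(x) y'' + Q(x) y' + R(x) y = 0 with P(x) = 1 - 2x^2, Q(x) = -2x, R(x) = -5, and match powers of x.
Initial conditions: a_0 = -2, a_1 = 1.
Setting the coefficient of each power of x to zero and solving order by order (substituting the coefficients already found):
  x^0: 2 a_2 - 5 a_0 = 0  ->  2 a_2 = 5 a_0 = -10  ->  a_2 = -5
  x^1: 6 a_3 - 7 a_1 = 0  ->  6 a_3 = 7 a_1 = 7  ->  a_3 = 7/6
  x^2: 12 a_4 - 13 a_2 = 0  ->  12 a_4 = 13 a_2 = -65  ->  a_4 = -65/12
  x^3: 20 a_5 - 23 a_3 = 0  ->  20 a_5 = 23 a_3 = 161/6  ->  a_5 = 161/120
  x^4: 30 a_6 - 37 a_4 = 0  ->  30 a_6 = 37 a_4 = -2405/12  ->  a_6 = -481/72
Truncated series: y(x) = -2 + x - 5 x^2 + (7/6) x^3 - (65/12) x^4 + (161/120) x^5 - (481/72) x^6 + O(x^7).

a_0 = -2; a_1 = 1; a_2 = -5; a_3 = 7/6; a_4 = -65/12; a_5 = 161/120; a_6 = -481/72


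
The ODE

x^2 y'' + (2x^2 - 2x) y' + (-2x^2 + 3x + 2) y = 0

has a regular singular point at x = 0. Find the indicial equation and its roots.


Divide by x^2 to reach normal form y'' + P_1(x) y' + P_2(x) y = 0 with P_1(x) = 2 - 2/x and P_2(x) = -2 + 3/x + 2/x^2.
x = 0 is a singular point because the y'-coefficient 2 - 2/x has a pole at x = 0 and the y-coefficient -2 + 3/x + 2/x^2 has a pole at x = 0.
It is a regular singular point because x P_1(x) = p(x) = 2x - 2 and x^2 P_2(x) = q(x) = -2x^2 + 3x + 2 are polynomials, hence analytic at x = 0.
p(0) = -2,  q(0) = 2.
Indicial equation: r(r-1) + p(0) r + q(0) = 0, i.e. r^2 + (p(0) - 1) r + q(0) = 0, i.e. r^2 - 3 r + 2 = 0.
Discriminant: (-3)^2 - 4(2) = 1, so r = (3 ± 1)/2.
Solving: r_1 = 2, r_2 = 1.

indicial: r^2 - 3 r + 2 = 0; roots r_1 = 2, r_2 = 1


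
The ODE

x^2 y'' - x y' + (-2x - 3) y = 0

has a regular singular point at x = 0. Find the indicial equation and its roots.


Divide by x^2 to reach normal form y'' + P_1(x) y' + P_2(x) y = 0 with P_1(x) = -1/x and P_2(x) = -2/x - 3/x^2.
x = 0 is a singular point because the y'-coefficient -1/x has a pole at x = 0 and the y-coefficient -2/x - 3/x^2 has a pole at x = 0.
It is a regular singular point because x P_1(x) = p(x) = -1 and x^2 P_2(x) = q(x) = -2x - 3 are polynomials, hence analytic at x = 0.
p(0) = -1,  q(0) = -3.
Indicial equation: r(r-1) + p(0) r + q(0) = 0, i.e. r^2 + (p(0) - 1) r + q(0) = 0, i.e. r^2 - 2 r - 3 = 0.
Discriminant: (-2)^2 - 4(-3) = 16, so r = (2 ± 4)/2.
Solving: r_1 = 3, r_2 = -1.

indicial: r^2 - 2 r - 3 = 0; roots r_1 = 3, r_2 = -1


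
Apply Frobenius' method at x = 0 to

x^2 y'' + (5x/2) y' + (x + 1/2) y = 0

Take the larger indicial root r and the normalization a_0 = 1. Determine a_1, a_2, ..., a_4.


Write in Frobenius form y'' + (p(x)/x) y' + (q(x)/x^2) y = 0:
  p(x) = 5/2,  q(x) = x + 1/2.
Indicial equation: r(r-1) + (5/2) r + (1/2) = 0 -> roots r_1 = -1/2, r_2 = -1.
Take r = r_1 = -1/2. Let y(x) = x^r sum_{n>=0} a_n x^n with a_0 = 1.
Substitute y = x^r sum a_n x^n and match x^{r+n}. The recurrence is
  D(n) a_n + 1 a_{n-1} = 0,  where D(n) = (r+n)(r+n-1) + (5/2)(r+n) + (1/2).
  a_n = -1 / D(n) * a_{n-1}.
Since the indicial polynomial factors as (r - r_1)(r - r_2), D(n) = (r_1 + n - r_1)(r_1 + n - r_2) = n(n + 1/2).
Evaluating step by step (a_0 = 1):
  n = 1: D(1) = 1(1 + 1/2) = 3/2; numerator = -1(1) = -1; a_1 = (-1)/(3/2) = -2/3
  n = 2: D(2) = 2(2 + 1/2) = 5; numerator = -1(-2/3) = 2/3; a_2 = (2/3)/(5) = 2/15
  n = 3: D(3) = 3(3 + 1/2) = 21/2; numerator = -1(2/15) = -2/15; a_3 = (-2/15)/(21/2) = -4/315
  n = 4: D(4) = 4(4 + 1/2) = 18; numerator = -1(-4/315) = 4/315; a_4 = (4/315)/(18) = 2/2835

r = -1/2; a_0 = 1; a_1 = -2/3; a_2 = 2/15; a_3 = -4/315; a_4 = 2/2835


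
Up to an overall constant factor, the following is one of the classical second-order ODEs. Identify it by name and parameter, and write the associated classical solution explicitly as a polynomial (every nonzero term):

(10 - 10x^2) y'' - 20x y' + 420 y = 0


All three coefficients share the factor 10; dividing through by 10 gives  (1 - x^2) y'' - 2x y' + 42 y = 0.
This matches the Legendre equation (1 - x^2) y'' - 2x y' + n(n+1) y = 0 (note the -2x y' term) with n(n+1) = 42, so n = 6; the polynomial solution is P_6(x).
With y = sum_k a_k x^k, matching x^k gives (k+2)(k+1) a_{k+2} = [k(k+1) - n(n+1)] a_k = (k - 6)(k + 7) a_k. The right side vanishes at k = 6, so the series with the parity of 6 terminates at degree 6.
Standard normalization (P_n(1) = 1): leading coefficient (2n)!/(2^n (n!)^2) = 479001600/(64*518400) = 231/16, so a_6 = 231/16. Work downward with a_k = (k+1)(k+2) a_{k+2} / ((k - 6)(k + 7)):
  a_4 = (5)(6)(231/16) / ((4 - 6)(4 + 7)) = (3465/8)/(-22) = -315/16
  a_2 = (3)(4)(-315/16) / ((2 - 6)(2 + 7)) = (-945/4)/(-36) = 105/16
  a_0 = (1)(2)(105/16) / ((0 - 6)(0 + 7)) = (105/8)/(-42) = -5/16
Hence P_6(x) = 231 x^6/16 - 315 x^4/16 + 105 x^2/16 - 5/16.

P_6(x); series = 231 x^6/16 - 315 x^4/16 + 105 x^2/16 - 5/16


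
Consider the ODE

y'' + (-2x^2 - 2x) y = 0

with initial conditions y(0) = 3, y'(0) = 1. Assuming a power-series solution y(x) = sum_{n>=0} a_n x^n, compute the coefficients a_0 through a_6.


Ansatz: y(x) = sum_{n>=0} a_n x^n, so y'(x) = sum_{n>=1} n a_n x^(n-1) and y''(x) = sum_{n>=2} n(n-1) a_n x^(n-2).
Substitute into P(x) y'' + Q(x) y' + R(x) y = 0 with P(x) = 1, Q(x) = 0, R(x) = -2x^2 - 2x, and match powers of x.
Initial conditions: a_0 = 3, a_1 = 1.
Setting the coefficient of each power of x to zero and solving order by order (substituting the coefficients already found):
  x^0: 2 a_2 = 0  ->  a_2 = 0
  x^1: 6 a_3 - 2 a_0 = 0  ->  6 a_3 = 2 a_0 = 6  ->  a_3 = 1
  x^2: 12 a_4 - 2 a_1 - 2 a_0 = 0  ->  12 a_4 = 2 a_1 + 2 a_0 = 8  ->  a_4 = 2/3
  x^3: 20 a_5 - 2 a_2 - 2 a_1 = 0  ->  20 a_5 = 2 a_2 + 2 a_1 = 2  ->  a_5 = 1/10
  x^4: 30 a_6 - 2 a_3 - 2 a_2 = 0  ->  30 a_6 = 2 a_3 + 2 a_2 = 2  ->  a_6 = 1/15
Truncated series: y(x) = 3 + x + x^3 + (2/3) x^4 + (1/10) x^5 + (1/15) x^6 + O(x^7).

a_0 = 3; a_1 = 1; a_2 = 0; a_3 = 1; a_4 = 2/3; a_5 = 1/10; a_6 = 1/15


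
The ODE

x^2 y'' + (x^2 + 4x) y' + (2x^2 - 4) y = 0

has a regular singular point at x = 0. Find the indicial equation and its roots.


Divide by x^2 to reach normal form y'' + P_1(x) y' + P_2(x) y = 0 with P_1(x) = 1 + 4/x and P_2(x) = 2 - 4/x^2.
x = 0 is a singular point because the y'-coefficient 1 + 4/x has a pole at x = 0 and the y-coefficient 2 - 4/x^2 has a pole at x = 0.
It is a regular singular point because x P_1(x) = p(x) = x + 4 and x^2 P_2(x) = q(x) = 2x^2 - 4 are polynomials, hence analytic at x = 0.
p(0) = 4,  q(0) = -4.
Indicial equation: r(r-1) + p(0) r + q(0) = 0, i.e. r^2 + (p(0) - 1) r + q(0) = 0, i.e. r^2 + 3 r - 4 = 0.
Discriminant: (3)^2 - 4(-4) = 25, so r = (-3 ± 5)/2.
Solving: r_1 = 1, r_2 = -4.

indicial: r^2 + 3 r - 4 = 0; roots r_1 = 1, r_2 = -4


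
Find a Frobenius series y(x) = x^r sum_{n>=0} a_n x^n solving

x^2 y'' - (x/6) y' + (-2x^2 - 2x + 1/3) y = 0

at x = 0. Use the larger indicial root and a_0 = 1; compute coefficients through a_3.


Write in Frobenius form y'' + (p(x)/x) y' + (q(x)/x^2) y = 0:
  p(x) = -1/6,  q(x) = -2x^2 - 2x + 1/3.
Indicial equation: r(r-1) + (-1/6) r + (1/3) = 0 -> roots r_1 = 2/3, r_2 = 1/2.
Take r = r_1 = 2/3. Let y(x) = x^r sum_{n>=0} a_n x^n with a_0 = 1.
Substitute y = x^r sum a_n x^n and match x^{r+n}. The recurrence is
  D(n) a_n - 2 a_{n-1} - 2 a_{n-2} = 0,  where D(n) = (r+n)(r+n-1) + (-1/6)(r+n) + (1/3).
  a_n = [2 a_{n-1} + 2 a_{n-2}] / D(n).
Since the indicial polynomial factors as (r - r_1)(r - r_2), D(n) = (r_1 + n - r_1)(r_1 + n - r_2) = n(n + 1/6).
Evaluating step by step (a_0 = 1):
  n = 1: D(1) = 1(1 + 1/6) = 7/6; numerator = 2(1) = 2; a_1 = (2)/(7/6) = 12/7
  n = 2: D(2) = 2(2 + 1/6) = 13/3; numerator = 2(12/7) + 2(1) = 38/7; a_2 = (38/7)/(13/3) = 114/91
  n = 3: D(3) = 3(3 + 1/6) = 19/2; numerator = 2(114/91) + 2(12/7) = 540/91; a_3 = (540/91)/(19/2) = 1080/1729

r = 2/3; a_0 = 1; a_1 = 12/7; a_2 = 114/91; a_3 = 1080/1729


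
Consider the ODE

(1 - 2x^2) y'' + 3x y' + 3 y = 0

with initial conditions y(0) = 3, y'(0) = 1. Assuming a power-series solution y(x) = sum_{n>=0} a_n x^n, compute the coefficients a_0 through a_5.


Ansatz: y(x) = sum_{n>=0} a_n x^n, so y'(x) = sum_{n>=1} n a_n x^(n-1) and y''(x) = sum_{n>=2} n(n-1) a_n x^(n-2).
Substitute into P(x) y'' + Q(x) y' + R(x) y = 0 with P(x) = 1 - 2x^2, Q(x) = 3x, R(x) = 3, and match powers of x.
Initial conditions: a_0 = 3, a_1 = 1.
Setting the coefficient of each power of x to zero and solving order by order (substituting the coefficients already found):
  x^0: 2 a_2 + 3 a_0 = 0  ->  2 a_2 = -3 a_0 = -9  ->  a_2 = -9/2
  x^1: 6 a_3 + 6 a_1 = 0  ->  6 a_3 = -6 a_1 = -6  ->  a_3 = -1
  x^2: 12 a_4 + 5 a_2 = 0  ->  12 a_4 = -5 a_2 = 45/2  ->  a_4 = 15/8
  x^3: 20 a_5 = 0  ->  a_5 = 0
Truncated series: y(x) = 3 + x - (9/2) x^2 - x^3 + (15/8) x^4 + O(x^6).

a_0 = 3; a_1 = 1; a_2 = -9/2; a_3 = -1; a_4 = 15/8; a_5 = 0


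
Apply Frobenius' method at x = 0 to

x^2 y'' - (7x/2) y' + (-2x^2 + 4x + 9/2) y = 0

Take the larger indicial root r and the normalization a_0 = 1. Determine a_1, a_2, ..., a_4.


Write in Frobenius form y'' + (p(x)/x) y' + (q(x)/x^2) y = 0:
  p(x) = -7/2,  q(x) = -2x^2 + 4x + 9/2.
Indicial equation: r(r-1) + (-7/2) r + (9/2) = 0 -> roots r_1 = 3, r_2 = 3/2.
Take r = r_1 = 3. Let y(x) = x^r sum_{n>=0} a_n x^n with a_0 = 1.
Substitute y = x^r sum a_n x^n and match x^{r+n}. The recurrence is
  D(n) a_n + 4 a_{n-1} - 2 a_{n-2} = 0,  where D(n) = (r+n)(r+n-1) + (-7/2)(r+n) + (9/2).
  a_n = [-4 a_{n-1} + 2 a_{n-2}] / D(n).
Since the indicial polynomial factors as (r - r_1)(r - r_2), D(n) = (r_1 + n - r_1)(r_1 + n - r_2) = n(n + 3/2).
Evaluating step by step (a_0 = 1):
  n = 1: D(1) = 1(1 + 3/2) = 5/2; numerator = -4(1) = -4; a_1 = (-4)/(5/2) = -8/5
  n = 2: D(2) = 2(2 + 3/2) = 7; numerator = -4(-8/5) + 2(1) = 42/5; a_2 = (42/5)/(7) = 6/5
  n = 3: D(3) = 3(3 + 3/2) = 27/2; numerator = -4(6/5) + 2(-8/5) = -8; a_3 = (-8)/(27/2) = -16/27
  n = 4: D(4) = 4(4 + 3/2) = 22; numerator = -4(-16/27) + 2(6/5) = 644/135; a_4 = (644/135)/(22) = 322/1485

r = 3; a_0 = 1; a_1 = -8/5; a_2 = 6/5; a_3 = -16/27; a_4 = 322/1485


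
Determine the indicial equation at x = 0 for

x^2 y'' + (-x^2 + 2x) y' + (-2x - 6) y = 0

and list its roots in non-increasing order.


Divide by x^2 to reach normal form y'' + P_1(x) y' + P_2(x) y = 0 with P_1(x) = -1 + 2/x and P_2(x) = -2/x - 6/x^2.
x = 0 is a singular point because the y'-coefficient -1 + 2/x has a pole at x = 0 and the y-coefficient -2/x - 6/x^2 has a pole at x = 0.
It is a regular singular point because x P_1(x) = p(x) = 2 - x and x^2 P_2(x) = q(x) = -2x - 6 are polynomials, hence analytic at x = 0.
p(0) = 2,  q(0) = -6.
Indicial equation: r(r-1) + p(0) r + q(0) = 0, i.e. r^2 + (p(0) - 1) r + q(0) = 0, i.e. r^2 + 1 r - 6 = 0.
Discriminant: (1)^2 - 4(-6) = 25, so r = (-1 ± 5)/2.
Solving: r_1 = 2, r_2 = -3.

indicial: r^2 + 1 r - 6 = 0; roots r_1 = 2, r_2 = -3


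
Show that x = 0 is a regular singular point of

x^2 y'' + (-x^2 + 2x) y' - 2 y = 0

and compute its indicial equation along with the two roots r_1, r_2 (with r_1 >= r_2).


Divide by x^2 to reach normal form y'' + P_1(x) y' + P_2(x) y = 0 with P_1(x) = -1 + 2/x and P_2(x) = -2/x^2.
x = 0 is a singular point because the y'-coefficient -1 + 2/x has a pole at x = 0 and the y-coefficient -2/x^2 has a pole at x = 0.
It is a regular singular point because x P_1(x) = p(x) = 2 - x and x^2 P_2(x) = q(x) = -2 are polynomials, hence analytic at x = 0.
p(0) = 2,  q(0) = -2.
Indicial equation: r(r-1) + p(0) r + q(0) = 0, i.e. r^2 + (p(0) - 1) r + q(0) = 0, i.e. r^2 + 1 r - 2 = 0.
Discriminant: (1)^2 - 4(-2) = 9, so r = (-1 ± 3)/2.
Solving: r_1 = 1, r_2 = -2.

indicial: r^2 + 1 r - 2 = 0; roots r_1 = 1, r_2 = -2


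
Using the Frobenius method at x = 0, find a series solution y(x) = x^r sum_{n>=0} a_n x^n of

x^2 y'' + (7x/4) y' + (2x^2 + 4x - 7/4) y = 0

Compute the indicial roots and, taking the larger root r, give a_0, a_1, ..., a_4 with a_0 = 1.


Write in Frobenius form y'' + (p(x)/x) y' + (q(x)/x^2) y = 0:
  p(x) = 7/4,  q(x) = 2x^2 + 4x - 7/4.
Indicial equation: r(r-1) + (7/4) r + (-7/4) = 0 -> roots r_1 = 1, r_2 = -7/4.
Take r = r_1 = 1. Let y(x) = x^r sum_{n>=0} a_n x^n with a_0 = 1.
Substitute y = x^r sum a_n x^n and match x^{r+n}. The recurrence is
  D(n) a_n + 4 a_{n-1} + 2 a_{n-2} = 0,  where D(n) = (r+n)(r+n-1) + (7/4)(r+n) + (-7/4).
  a_n = [-4 a_{n-1} - 2 a_{n-2}] / D(n).
Since the indicial polynomial factors as (r - r_1)(r - r_2), D(n) = (r_1 + n - r_1)(r_1 + n - r_2) = n(n + 11/4).
Evaluating step by step (a_0 = 1):
  n = 1: D(1) = 1(1 + 11/4) = 15/4; numerator = -4(1) = -4; a_1 = (-4)/(15/4) = -16/15
  n = 2: D(2) = 2(2 + 11/4) = 19/2; numerator = -4(-16/15) - 2(1) = 34/15; a_2 = (34/15)/(19/2) = 68/285
  n = 3: D(3) = 3(3 + 11/4) = 69/4; numerator = -4(68/285) - 2(-16/15) = 112/95; a_3 = (112/95)/(69/4) = 448/6555
  n = 4: D(4) = 4(4 + 11/4) = 27; numerator = -4(448/6555) - 2(68/285) = -328/437; a_4 = (-328/437)/(27) = -328/11799

r = 1; a_0 = 1; a_1 = -16/15; a_2 = 68/285; a_3 = 448/6555; a_4 = -328/11799


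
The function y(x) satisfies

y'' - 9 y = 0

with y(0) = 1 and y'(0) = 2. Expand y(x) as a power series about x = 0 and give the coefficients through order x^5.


Ansatz: y(x) = sum_{n>=0} a_n x^n, so y'(x) = sum_{n>=1} n a_n x^(n-1) and y''(x) = sum_{n>=2} n(n-1) a_n x^(n-2).
Substitute into P(x) y'' + Q(x) y' + R(x) y = 0 with P(x) = 1, Q(x) = 0, R(x) = -9, and match powers of x.
Initial conditions: a_0 = 1, a_1 = 2.
Setting the coefficient of each power of x to zero and solving order by order (substituting the coefficients already found):
  x^0: 2 a_2 - 9 a_0 = 0  ->  2 a_2 = 9 a_0 = 9  ->  a_2 = 9/2
  x^1: 6 a_3 - 9 a_1 = 0  ->  6 a_3 = 9 a_1 = 18  ->  a_3 = 3
  x^2: 12 a_4 - 9 a_2 = 0  ->  12 a_4 = 9 a_2 = 81/2  ->  a_4 = 27/8
  x^3: 20 a_5 - 9 a_3 = 0  ->  20 a_5 = 9 a_3 = 27  ->  a_5 = 27/20
Truncated series: y(x) = 1 + 2 x + (9/2) x^2 + 3 x^3 + (27/8) x^4 + (27/20) x^5 + O(x^6).

a_0 = 1; a_1 = 2; a_2 = 9/2; a_3 = 3; a_4 = 27/8; a_5 = 27/20


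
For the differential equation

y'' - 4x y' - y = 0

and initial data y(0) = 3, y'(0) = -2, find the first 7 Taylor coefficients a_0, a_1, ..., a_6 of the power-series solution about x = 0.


Ansatz: y(x) = sum_{n>=0} a_n x^n, so y'(x) = sum_{n>=1} n a_n x^(n-1) and y''(x) = sum_{n>=2} n(n-1) a_n x^(n-2).
Substitute into P(x) y'' + Q(x) y' + R(x) y = 0 with P(x) = 1, Q(x) = -4x, R(x) = -1, and match powers of x.
Initial conditions: a_0 = 3, a_1 = -2.
Setting the coefficient of each power of x to zero and solving order by order (substituting the coefficients already found):
  x^0: 2 a_2 - a_0 = 0  ->  2 a_2 = a_0 = 3  ->  a_2 = 3/2
  x^1: 6 a_3 - 5 a_1 = 0  ->  6 a_3 = 5 a_1 = -10  ->  a_3 = -5/3
  x^2: 12 a_4 - 9 a_2 = 0  ->  12 a_4 = 9 a_2 = 27/2  ->  a_4 = 9/8
  x^3: 20 a_5 - 13 a_3 = 0  ->  20 a_5 = 13 a_3 = -65/3  ->  a_5 = -13/12
  x^4: 30 a_6 - 17 a_4 = 0  ->  30 a_6 = 17 a_4 = 153/8  ->  a_6 = 51/80
Truncated series: y(x) = 3 - 2 x + (3/2) x^2 - (5/3) x^3 + (9/8) x^4 - (13/12) x^5 + (51/80) x^6 + O(x^7).

a_0 = 3; a_1 = -2; a_2 = 3/2; a_3 = -5/3; a_4 = 9/8; a_5 = -13/12; a_6 = 51/80


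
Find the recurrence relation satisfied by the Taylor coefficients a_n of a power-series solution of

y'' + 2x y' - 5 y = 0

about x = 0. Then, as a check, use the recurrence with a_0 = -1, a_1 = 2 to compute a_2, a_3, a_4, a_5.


Substitute y = sum_n a_n x^n.
y''(x) has coefficient (n+2)(n+1) a_{n+2} at x^n;
2 x y'(x) has coefficient 2 n a_n at x^n (shift);
-5 y(x) has coefficient -5 a_n at x^n.
Matching x^n: (n+2)(n+1) a_{n+2} + (2n - 5) a_n = 0.
Thus a_{n+2} = (-2n + 5) / ((n+1)(n+2)) * a_n.

Check with a_0 = -1, a_1 = 2 (apply the recurrence for n = 0, 1, 2, 3): a_0 = -1, a_1 = 2, a_2 = -5/2, a_3 = 1, a_4 = -5/24, a_5 = -1/20.

a_(n+2) = (-2n + 5) / ((n+1)(n+2)) * a_n; check: a_0 = -1, a_1 = 2, a_2 = -5/2, a_3 = 1, a_4 = -5/24, a_5 = -1/20


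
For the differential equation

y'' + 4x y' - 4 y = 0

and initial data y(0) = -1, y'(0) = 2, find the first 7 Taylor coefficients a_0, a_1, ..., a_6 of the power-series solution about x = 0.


Ansatz: y(x) = sum_{n>=0} a_n x^n, so y'(x) = sum_{n>=1} n a_n x^(n-1) and y''(x) = sum_{n>=2} n(n-1) a_n x^(n-2).
Substitute into P(x) y'' + Q(x) y' + R(x) y = 0 with P(x) = 1, Q(x) = 4x, R(x) = -4, and match powers of x.
Initial conditions: a_0 = -1, a_1 = 2.
Setting the coefficient of each power of x to zero and solving order by order (substituting the coefficients already found):
  x^0: 2 a_2 - 4 a_0 = 0  ->  2 a_2 = 4 a_0 = -4  ->  a_2 = -2
  x^1: 6 a_3 = 0  ->  a_3 = 0
  x^2: 12 a_4 + 4 a_2 = 0  ->  12 a_4 = -4 a_2 = 8  ->  a_4 = 2/3
  x^3: 20 a_5 + 8 a_3 = 0  ->  20 a_5 = -8 a_3 = 0  ->  a_5 = 0
  x^4: 30 a_6 + 12 a_4 = 0  ->  30 a_6 = -12 a_4 = -8  ->  a_6 = -4/15
Truncated series: y(x) = -1 + 2 x - 2 x^2 + (2/3) x^4 - (4/15) x^6 + O(x^7).

a_0 = -1; a_1 = 2; a_2 = -2; a_3 = 0; a_4 = 2/3; a_5 = 0; a_6 = -4/15


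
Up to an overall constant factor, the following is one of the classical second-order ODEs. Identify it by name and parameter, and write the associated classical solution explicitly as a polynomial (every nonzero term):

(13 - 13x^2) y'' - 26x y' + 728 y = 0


All three coefficients share the factor 13; dividing through by 13 gives  (1 - x^2) y'' - 2x y' + 56 y = 0.
This matches the Legendre equation (1 - x^2) y'' - 2x y' + n(n+1) y = 0 (note the -2x y' term) with n(n+1) = 56, so n = 7; the polynomial solution is P_7(x).
With y = sum_k a_k x^k, matching x^k gives (k+2)(k+1) a_{k+2} = [k(k+1) - n(n+1)] a_k = (k - 7)(k + 8) a_k. The right side vanishes at k = 7, so the series with the parity of 7 terminates at degree 7.
Standard normalization (P_n(1) = 1): leading coefficient (2n)!/(2^n (n!)^2) = 87178291200/(128*25401600) = 429/16, so a_7 = 429/16. Work downward with a_k = (k+1)(k+2) a_{k+2} / ((k - 7)(k + 8)):
  a_5 = (6)(7)(429/16) / ((5 - 7)(5 + 8)) = (9009/8)/(-26) = -693/16
  a_3 = (4)(5)(-693/16) / ((3 - 7)(3 + 8)) = (-3465/4)/(-44) = 315/16
  a_1 = (2)(3)(315/16) / ((1 - 7)(1 + 8)) = (945/8)/(-54) = -35/16
Hence P_7(x) = 429 x^7/16 - 693 x^5/16 + 315 x^3/16 - 35 x/16.

P_7(x); series = 429 x^7/16 - 693 x^5/16 + 315 x^3/16 - 35 x/16


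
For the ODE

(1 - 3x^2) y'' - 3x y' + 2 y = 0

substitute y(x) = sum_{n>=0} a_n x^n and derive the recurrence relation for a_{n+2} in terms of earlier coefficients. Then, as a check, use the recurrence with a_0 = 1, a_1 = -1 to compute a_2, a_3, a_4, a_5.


Substitute y = sum_n a_n x^n.
(1 - 3 x^2) y'' contributes (n+2)(n+1) a_{n+2} - 3 n(n-1) a_n at x^n.
-3 x y'(x) contributes -3 n a_n at x^n.
2 y(x) contributes 2 a_n at x^n.
Matching x^n: (n+2)(n+1) a_{n+2} + (-3 n(n-1) - 3 n + 2) a_n = 0.
Thus a_{n+2} = (3 n(n-1) + 3 n - 2) / ((n+1)(n+2)) * a_n.

Check with a_0 = 1, a_1 = -1 (apply the recurrence for n = 0, 1, 2, 3): a_0 = 1, a_1 = -1, a_2 = -1, a_3 = -1/6, a_4 = -5/6, a_5 = -5/24.

a_(n+2) = (3 n(n-1) + 3 n - 2) / ((n+1)(n+2)) * a_n; check: a_0 = 1, a_1 = -1, a_2 = -1, a_3 = -1/6, a_4 = -5/6, a_5 = -5/24


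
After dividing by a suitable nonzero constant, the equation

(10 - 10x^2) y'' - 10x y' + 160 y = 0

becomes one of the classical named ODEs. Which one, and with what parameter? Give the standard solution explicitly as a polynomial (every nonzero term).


All three coefficients share the factor 10; dividing through by 10 gives  (1 - x^2) y'' - x y' + 16 y = 0.
This matches the Chebyshev equation (1 - x^2) y'' - x y' + n^2 y = 0 (note the -x y' term, not -2x y') with n^2 = 16, so n = 4; the polynomial solution is T_4(x).
With y = sum_k a_k x^k, matching x^k gives (k+2)(k+1) a_{k+2} = (k^2 - n^2) a_k = (k - 4)(k + 4) a_k. The right side vanishes at k = 4, so the series with the parity of 4 terminates at degree 4.
Standard normalization: leading coefficient of T_n is 2^(n-1), so a_4 = 2^3 = 8. Work downward with a_k = (k+1)(k+2) a_{k+2} / ((k - 4)(k + 4)):
  a_2 = (3)(4)(8) / ((2 - 4)(2 + 4)) = 96/(-12) = -8
  a_0 = (1)(2)(-8) / ((0 - 4)(0 + 4)) = -16/(-16) = 1
Hence T_4(x) = 8 x^4 - 8 x^2 + 1.

T_4(x); series = 8 x^4 - 8 x^2 + 1


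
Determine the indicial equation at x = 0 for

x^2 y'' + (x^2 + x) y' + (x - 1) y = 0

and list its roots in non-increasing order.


Divide by x^2 to reach normal form y'' + P_1(x) y' + P_2(x) y = 0 with P_1(x) = 1 + 1/x and P_2(x) = 1/x - 1/x^2.
x = 0 is a singular point because the y'-coefficient 1 + 1/x has a pole at x = 0 and the y-coefficient 1/x - 1/x^2 has a pole at x = 0.
It is a regular singular point because x P_1(x) = p(x) = x + 1 and x^2 P_2(x) = q(x) = x - 1 are polynomials, hence analytic at x = 0.
p(0) = 1,  q(0) = -1.
Indicial equation: r(r-1) + p(0) r + q(0) = 0, i.e. r^2 + (p(0) - 1) r + q(0) = 0, i.e. r^2 - 1 = 0.
Discriminant: (0)^2 - 4(-1) = 4, so r = (0 ± 2)/2.
Solving: r_1 = 1, r_2 = -1.

indicial: r^2 - 1 = 0; roots r_1 = 1, r_2 = -1


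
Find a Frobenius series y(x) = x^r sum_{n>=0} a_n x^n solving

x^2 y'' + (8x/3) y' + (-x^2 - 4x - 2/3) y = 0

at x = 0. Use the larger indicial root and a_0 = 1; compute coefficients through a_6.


Write in Frobenius form y'' + (p(x)/x) y' + (q(x)/x^2) y = 0:
  p(x) = 8/3,  q(x) = -x^2 - 4x - 2/3.
Indicial equation: r(r-1) + (8/3) r + (-2/3) = 0 -> roots r_1 = 1/3, r_2 = -2.
Take r = r_1 = 1/3. Let y(x) = x^r sum_{n>=0} a_n x^n with a_0 = 1.
Substitute y = x^r sum a_n x^n and match x^{r+n}. The recurrence is
  D(n) a_n - 4 a_{n-1} - 1 a_{n-2} = 0,  where D(n) = (r+n)(r+n-1) + (8/3)(r+n) + (-2/3).
  a_n = [4 a_{n-1} + 1 a_{n-2}] / D(n).
Since the indicial polynomial factors as (r - r_1)(r - r_2), D(n) = (r_1 + n - r_1)(r_1 + n - r_2) = n(n + 7/3).
Evaluating step by step (a_0 = 1):
  n = 1: D(1) = 1(1 + 7/3) = 10/3; numerator = 4(1) = 4; a_1 = (4)/(10/3) = 6/5
  n = 2: D(2) = 2(2 + 7/3) = 26/3; numerator = 4(6/5) + 1(1) = 29/5; a_2 = (29/5)/(26/3) = 87/130
  n = 3: D(3) = 3(3 + 7/3) = 16; numerator = 4(87/130) + 1(6/5) = 252/65; a_3 = (252/65)/(16) = 63/260
  n = 4: D(4) = 4(4 + 7/3) = 76/3; numerator = 4(63/260) + 1(87/130) = 213/130; a_4 = (213/130)/(76/3) = 639/9880
  n = 5: D(5) = 5(5 + 7/3) = 110/3; numerator = 4(639/9880) + 1(63/260) = 495/988; a_5 = (495/988)/(110/3) = 27/1976
  n = 6: D(6) = 6(6 + 7/3) = 50; numerator = 4(27/1976) + 1(639/9880) = 1179/9880; a_6 = (1179/9880)/(50) = 1179/494000

r = 1/3; a_0 = 1; a_1 = 6/5; a_2 = 87/130; a_3 = 63/260; a_4 = 639/9880; a_5 = 27/1976; a_6 = 1179/494000
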